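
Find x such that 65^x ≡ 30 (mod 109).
67

Baby-step giant-step with step n = ⌈√109⌉ = 11.
Baby steps 65^j mod 109 (j:value) for j=0..10: 0:1, 1:65, 2:83, 3:54, 4:22, 5:13, 6:82, 7:98, 8:48, 9:68, 10:60.
Giant-step multiplier: 65^(-11) ≡ 65^(108-11) = 65^97 ≡ 59 (mod 109).
Giant steps γ_i = 30·59^i mod 109: γ_0=30, γ_1=26, γ_2=8, γ_3=36, γ_4=53, γ_5=75, γ_6=65 (in table at j=1).
x = i·n + j = 6·11 + 1 = 67.
Check: 65^67 ≡ 30 (mod 109).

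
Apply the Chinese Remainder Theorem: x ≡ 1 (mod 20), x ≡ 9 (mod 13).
61

Using Chinese Remainder Theorem:
M = 20 × 13 = 260
M1 = 13, M2 = 20
y1 = 13^(-1) mod 20 = 17
y2 = 20^(-1) mod 13 = 2
x = (1×13×17 + 9×20×2) mod 260 = 61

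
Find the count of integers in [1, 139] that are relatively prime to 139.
138

139 = 139
φ(n) = n × ∏(1 - 1/p) for each prime p dividing n
φ(139) = 139 × (1 - 1/139) = 138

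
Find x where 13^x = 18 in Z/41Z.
16

Baby-step giant-step with step n = ⌈√41⌉ = 7.
Baby steps 13^j mod 41 (j:value) for j=0..6: 0:1, 1:13, 2:5, 3:24, 4:25, 5:38, 6:2.
Giant-step multiplier: 13^(-7) ≡ 13^(40-7) = 13^33 ≡ 30 (mod 41).
Giant steps γ_i = 18·30^i mod 41: γ_0=18, γ_1=7, γ_2=5 (in table at j=2).
x = i·n + j = 2·7 + 2 = 16.
Check: 13^16 ≡ 18 (mod 41).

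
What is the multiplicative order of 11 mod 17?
16

17 is prime, so ord(11) divides φ(17) = 16.
Divisors of 16: 1, 2, 4, 8, 16.
Repeated squaring: 11^1 ≡ 11, 11^2 ≡ 2, 11^4 ≡ 4, 11^8 ≡ 16, 11^16 ≡ 1 (mod 17).
Test 11^d mod 17 for each divisor d in increasing order:
11^1 ≡ 11
11^2 ≡ 2
11^4 ≡ 4
11^8 ≡ 16
11^16 ≡ 1  ← first divisor giving 1
The order is 16.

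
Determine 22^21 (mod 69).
22

Repeated squaring. Binary of 21 = 10101.
22^1 ≡ 22 (mod 69); 22^2 ≡ 1 (mod 69); 22^4 ≡ 1 (mod 69); 22^8 ≡ 1 (mod 69); 22^16 ≡ 1 (mod 69)
22^21 = 22^1 × 22^4 × 22^16 ≡ 22 (mod 69)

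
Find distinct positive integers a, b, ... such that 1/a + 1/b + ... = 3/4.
1/2 + 1/4

Greedy algorithm:
3/4: ceiling(4/3) = 2, use 1/2
1/4: ceiling(4/1) = 4, use 1/4
Result: 3/4 = 1/2 + 1/4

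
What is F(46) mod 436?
239

Matrix identity: Q^n = [[F_(n+1), F_n], [F_n, F_(n-1)]] with Q = [[1,1],[1,0]].
n = 46 = 101110₂. Square-and-multiply, entries mod 436:
Q^1 = [[1,1],[1,0]]
Q^2 = (Q^1)² = [[2,1],[1,1]]
Q^5 = (Q^2)²·Q = [[8,5],[5,3]]
Q^11 = (Q^5)²·Q = [[144,89],[89,55]]
Q^23 = (Q^11)²·Q = [[152,317],[317,271]]
Q^46 = (Q^23)² = [[205,239],[239,402]]
F_46 mod 436 = Q^46[0][1] = 239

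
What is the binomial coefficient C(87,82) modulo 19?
6

Using Lucas' theorem:
Write n=87 and k=82 in base 19:
n in base 19: [4, 11]
k in base 19: [4, 6]
C(87,82) mod 19 = ∏ C(n_i, k_i) mod 19
Digit binomials (mod 19): C(4,4) = 1; C(11,6) = 462 ≡ 6
Product: 1 × 6 = 6 ≡ 6 (mod 19)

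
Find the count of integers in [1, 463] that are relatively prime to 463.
462

463 = 463
φ(n) = n × ∏(1 - 1/p) for each prime p dividing n
φ(463) = 463 × (1 - 1/463) = 462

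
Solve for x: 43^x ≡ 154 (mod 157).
116

Baby-step giant-step with step n = ⌈√157⌉ = 13.
Baby steps 43^j mod 157 (j:value) for j=0..12: 0:1, 1:43, 2:122, 3:65, 4:126, 5:80, 6:143, 7:26, 8:19, 9:32, 10:120, 11:136, 12:39.
Giant-step multiplier: 43^(-13) ≡ 43^(156-13) = 43^143 ≡ 135 (mod 157).
Giant steps γ_i = 154·135^i mod 157: γ_0=154, γ_1=66, γ_2=118, γ_3=73, γ_4=121, γ_5=7, γ_6=3, γ_7=91, γ_8=39 (in table at j=12).
x = i·n + j = 8·13 + 12 = 116.
Check: 43^116 ≡ 154 (mod 157).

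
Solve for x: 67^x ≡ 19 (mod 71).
48

Baby-step giant-step with step n = ⌈√71⌉ = 9.
Baby steps 67^j mod 71 (j:value) for j=0..8: 0:1, 1:67, 2:16, 3:7, 4:43, 5:41, 6:49, 7:17, 8:3.
Giant-step multiplier: 67^(-9) ≡ 67^(70-9) = 67^61 ≡ 65 (mod 71).
Giant steps γ_i = 19·65^i mod 71: γ_0=19, γ_1=28, γ_2=45, γ_3=14, γ_4=58, γ_5=7 (in table at j=3).
x = i·n + j = 5·9 + 3 = 48.
Check: 67^48 ≡ 19 (mod 71).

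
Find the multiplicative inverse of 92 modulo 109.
32

gcd(92, 109) = 1, so the inverse exists.
Extended Euclidean algorithm on (109, 92):
109 = 1 × 92 + 17  ⟹  17 = (1)·109 + (-1)·92
92 = 5 × 17 + 7  ⟹  7 = (-5)·109 + (6)·92
17 = 2 × 7 + 3  ⟹  3 = (11)·109 + (-13)·92
7 = 2 × 3 + 1  ⟹  1 = (-27)·109 + (32)·92
So (32)·92 ≡ 1 (mod 109), i.e. 92^(-1) ≡ 32 (mod 109).
Check: 92 × 32 = 2944 ≡ 1 (mod 109)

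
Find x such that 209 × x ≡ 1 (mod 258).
179

gcd(209, 258) = 1, so the inverse exists.
Extended Euclidean algorithm on (258, 209):
258 = 1 × 209 + 49  ⟹  49 = (1)·258 + (-1)·209
209 = 4 × 49 + 13  ⟹  13 = (-4)·258 + (5)·209
49 = 3 × 13 + 10  ⟹  10 = (13)·258 + (-16)·209
13 = 1 × 10 + 3  ⟹  3 = (-17)·258 + (21)·209
10 = 3 × 3 + 1  ⟹  1 = (64)·258 + (-79)·209
So (-79)·209 ≡ 1 (mod 258), i.e. 209^(-1) ≡ -79 ≡ 179 (mod 258).
Check: 209 × 179 = 37411 ≡ 1 (mod 258)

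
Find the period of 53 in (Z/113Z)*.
28

113 is prime, so ord(53) divides φ(113) = 112.
Divisors of 112: 1, 2, 4, 7, 8, 14, 16, 28, 56, 112.
Repeated squaring: 53^1 ≡ 53, 53^2 ≡ 97, 53^4 ≡ 30, 53^8 ≡ 109, 53^16 ≡ 16, 53^32 ≡ 30, 53^64 ≡ 109 (mod 113).
Test 53^d mod 113 for each divisor d in increasing order:
53^1 ≡ 53
53^2 ≡ 97
53^4 ≡ 30
53^7 = 53^4·53^2·53^1 ≡ 98
53^8 ≡ 109
53^14 = 53^8·53^4·53^2 ≡ 112
53^16 ≡ 16
53^28 = 53^16·53^8·53^4 ≡ 1  ← first divisor giving 1
The order is 28.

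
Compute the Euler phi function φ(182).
72

182 = 2 × 7 × 13
φ(n) = n × ∏(1 - 1/p) for each prime p dividing n
φ(182) = 182 × (1 - 1/2) × (1 - 1/7) × (1 - 1/13) = 72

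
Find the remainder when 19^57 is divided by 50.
39

Repeated squaring. Binary of 57 = 111001.
19^1 ≡ 19 (mod 50); 19^2 ≡ 11 (mod 50); 19^4 ≡ 21 (mod 50); 19^8 ≡ 41 (mod 50); 19^16 ≡ 31 (mod 50); 19^32 ≡ 11 (mod 50)
19^57 = 19^1 × 19^8 × 19^16 × 19^32 ≡ 39 (mod 50)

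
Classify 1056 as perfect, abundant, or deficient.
abundant

Proper divisors of 1056: sum = 1 + 2 + 3 + 4 + 6 + 8 + 11 + 12 + ... + 176 + 264 + 352 + 528 (23 divisors) = 1968
Since 1968 > 1056, 1056 is abundant.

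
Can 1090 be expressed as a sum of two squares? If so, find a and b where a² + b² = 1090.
1² + 33² (a=1, b=33)

Factorization: 1090 = 2 × 5 × 109
By Fermat: n is sum of two squares iff every prime p ≡ 3 (mod 4) appears to even power.
All primes ≡ 3 (mod 4) appear to even power.
Search a = 0, 1, 2, … for 1090 - a² a perfect square: first hit at a = 1: 1090 - 1 = 1089 = 33².
1090 = 1² + 33² = 1 + 1089 ✓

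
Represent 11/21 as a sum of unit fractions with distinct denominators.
1/2 + 1/42

Greedy algorithm:
11/21: ceiling(21/11) = 2, use 1/2
1/42: ceiling(42/1) = 42, use 1/42
Result: 11/21 = 1/2 + 1/42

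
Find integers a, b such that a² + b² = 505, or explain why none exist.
8² + 21² (a=8, b=21)

Factorization: 505 = 5 × 101
By Fermat: n is sum of two squares iff every prime p ≡ 3 (mod 4) appears to even power.
All primes ≡ 3 (mod 4) appear to even power.
Search a = 0, 1, 2, … for 505 - a² a perfect square: first hit at a = 8: 505 - 64 = 441 = 21².
505 = 8² + 21² = 64 + 441 ✓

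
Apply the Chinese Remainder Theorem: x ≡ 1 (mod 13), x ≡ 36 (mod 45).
261

Using Chinese Remainder Theorem:
M = 13 × 45 = 585
M1 = 45, M2 = 13
y1 = 45^(-1) mod 13 = 11
y2 = 13^(-1) mod 45 = 7
x = (1×45×11 + 36×13×7) mod 585 = 261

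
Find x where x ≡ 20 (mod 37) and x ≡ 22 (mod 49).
316

Using Chinese Remainder Theorem:
M = 37 × 49 = 1813
M1 = 49, M2 = 37
y1 = 49^(-1) mod 37 = 34
y2 = 37^(-1) mod 49 = 4
x = (20×49×34 + 22×37×4) mod 1813 = 316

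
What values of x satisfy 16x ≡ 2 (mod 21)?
x ≡ 8 (mod 21)

gcd(16, 21) = 1, which divides 2, so solutions exist.
Find 16^(-1) mod 21 by the extended Euclidean algorithm:
21 = 1 × 16 + 5  ⟹  5 = (1)·21 + (-1)·16
16 = 3 × 5 + 1  ⟹  1 = (-3)·21 + (4)·16
So (4)·16 ≡ 1 (mod 21), i.e. 16^(-1) ≡ 4 (mod 21).
x ≡ 4 × 2 = 8 ≡ 8 (mod 21).
Check: 16 × 8 = 128 ≡ 2 (mod 21).
Unique solution: x ≡ 8 (mod 21)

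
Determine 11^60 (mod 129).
64

Repeated squaring. Binary of 60 = 111100.
11^1 ≡ 11 (mod 129); 11^2 ≡ 121 (mod 129); 11^4 ≡ 64 (mod 129); 11^8 ≡ 97 (mod 129); 11^16 ≡ 121 (mod 129); 11^32 ≡ 64 (mod 129)
11^60 = 11^4 × 11^8 × 11^16 × 11^32 ≡ 64 (mod 129)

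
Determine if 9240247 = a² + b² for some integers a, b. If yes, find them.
Not possible

Factorization: 9240247 = 47^3 × 89
By Fermat: n is sum of two squares iff every prime p ≡ 3 (mod 4) appears to even power.
Prime(s) ≡ 3 (mod 4) with odd exponent: [(47, 3)]
Therefore 9240247 cannot be expressed as a² + b².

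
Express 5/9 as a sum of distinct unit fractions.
1/2 + 1/18

Greedy algorithm:
5/9: ceiling(9/5) = 2, use 1/2
1/18: ceiling(18/1) = 18, use 1/18
Result: 5/9 = 1/2 + 1/18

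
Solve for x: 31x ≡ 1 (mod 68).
11

gcd(31, 68) = 1, so the inverse exists.
Extended Euclidean algorithm on (68, 31):
68 = 2 × 31 + 6  ⟹  6 = (1)·68 + (-2)·31
31 = 5 × 6 + 1  ⟹  1 = (-5)·68 + (11)·31
So (11)·31 ≡ 1 (mod 68), i.e. 31^(-1) ≡ 11 (mod 68).
Check: 31 × 11 = 341 ≡ 1 (mod 68)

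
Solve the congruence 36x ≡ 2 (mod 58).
x ≡ 21 (mod 29)

gcd(36, 58) = 2, which divides 2, so solutions exist.
Divide through by 2: 18x ≡ 1 (mod 29).
Find 18^(-1) mod 29 by the extended Euclidean algorithm:
29 = 1 × 18 + 11  ⟹  11 = (1)·29 + (-1)·18
18 = 1 × 11 + 7  ⟹  7 = (-1)·29 + (2)·18
11 = 1 × 7 + 4  ⟹  4 = (2)·29 + (-3)·18
7 = 1 × 4 + 3  ⟹  3 = (-3)·29 + (5)·18
4 = 1 × 3 + 1  ⟹  1 = (5)·29 + (-8)·18
So (-8)·18 ≡ 1 (mod 29), i.e. 18^(-1) ≡ -8 ≡ 21 (mod 29).
x ≡ 21 × 1 = 21 ≡ 21 (mod 29).
Check: 36 × 21 = 756 ≡ 2 (mod 58).
x ≡ 21 (mod 29), giving 2 solutions mod 58.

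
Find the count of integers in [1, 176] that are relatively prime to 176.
80

176 = 2^4 × 11
φ(n) = n × ∏(1 - 1/p) for each prime p dividing n
φ(176) = 176 × (1 - 1/2) × (1 - 1/11) = 80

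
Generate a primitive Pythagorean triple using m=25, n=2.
(621, 100, 629)

Euclid's formula: a = m² - n², b = 2mn, c = m² + n²
m = 25, n = 2
a = 25² - 2² = 625 - 4 = 621
b = 2 × 25 × 2 = 100
c = 25² + 2² = 625 + 4 = 629
Verification: 621² + 100² = 385641 + 10000 = 395641 = 629² ✓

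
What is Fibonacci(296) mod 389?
203

Matrix identity: Q^n = [[F_(n+1), F_n], [F_n, F_(n-1)]] with Q = [[1,1],[1,0]].
n = 296 = 100101000₂. Square-and-multiply, entries mod 389:
Q^1 = [[1,1],[1,0]]
Q^2 = (Q^1)² = [[2,1],[1,1]]
Q^4 = (Q^2)² = [[5,3],[3,2]]
Q^9 = (Q^4)²·Q = [[55,34],[34,21]]
Q^18 = (Q^9)² = [[291,250],[250,41]]
Q^37 = (Q^18)²·Q = [[282,139],[139,143]]
Q^74 = (Q^37)² = [[39,336],[336,92]]
Q^148 = (Q^74)² = [[51,59],[59,381]]
Q^296 = (Q^148)² = [[247,203],[203,44]]
F_296 mod 389 = Q^296[0][1] = 203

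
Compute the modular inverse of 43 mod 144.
67

gcd(43, 144) = 1, so the inverse exists.
Extended Euclidean algorithm on (144, 43):
144 = 3 × 43 + 15  ⟹  15 = (1)·144 + (-3)·43
43 = 2 × 15 + 13  ⟹  13 = (-2)·144 + (7)·43
15 = 1 × 13 + 2  ⟹  2 = (3)·144 + (-10)·43
13 = 6 × 2 + 1  ⟹  1 = (-20)·144 + (67)·43
So (67)·43 ≡ 1 (mod 144), i.e. 43^(-1) ≡ 67 (mod 144).
Check: 43 × 67 = 2881 ≡ 1 (mod 144)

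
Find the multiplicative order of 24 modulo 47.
23

47 is prime, so ord(24) divides φ(47) = 46.
Divisors of 46: 1, 2, 23, 46.
Repeated squaring: 24^1 ≡ 24, 24^2 ≡ 12, 24^4 ≡ 3, 24^8 ≡ 9, 24^16 ≡ 34, 24^32 ≡ 28 (mod 47).
Test 24^d mod 47 for each divisor d in increasing order:
24^1 ≡ 24
24^2 ≡ 12
24^23 = 24^16·24^4·24^2·24^1 ≡ 1  ← first divisor giving 1
The order is 23.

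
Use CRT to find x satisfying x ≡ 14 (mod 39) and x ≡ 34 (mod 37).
404

Using Chinese Remainder Theorem:
M = 39 × 37 = 1443
M1 = 37, M2 = 39
y1 = 37^(-1) mod 39 = 19
y2 = 39^(-1) mod 37 = 19
x = (14×37×19 + 34×39×19) mod 1443 = 404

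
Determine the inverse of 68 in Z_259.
80

gcd(68, 259) = 1, so the inverse exists.
Extended Euclidean algorithm on (259, 68):
259 = 3 × 68 + 55  ⟹  55 = (1)·259 + (-3)·68
68 = 1 × 55 + 13  ⟹  13 = (-1)·259 + (4)·68
55 = 4 × 13 + 3  ⟹  3 = (5)·259 + (-19)·68
13 = 4 × 3 + 1  ⟹  1 = (-21)·259 + (80)·68
So (80)·68 ≡ 1 (mod 259), i.e. 68^(-1) ≡ 80 (mod 259).
Check: 68 × 80 = 5440 ≡ 1 (mod 259)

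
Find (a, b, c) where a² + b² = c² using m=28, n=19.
(423, 1064, 1145)

Euclid's formula: a = m² - n², b = 2mn, c = m² + n²
m = 28, n = 19
a = 28² - 19² = 784 - 361 = 423
b = 2 × 28 × 19 = 1064
c = 28² + 19² = 784 + 361 = 1145
Verification: 423² + 1064² = 178929 + 1132096 = 1311025 = 1145² ✓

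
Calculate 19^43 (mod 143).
72

Repeated squaring. Binary of 43 = 101011.
19^1 ≡ 19 (mod 143); 19^2 ≡ 75 (mod 143); 19^4 ≡ 48 (mod 143); 19^8 ≡ 16 (mod 143); 19^16 ≡ 113 (mod 143); 19^32 ≡ 42 (mod 143)
19^43 = 19^1 × 19^2 × 19^8 × 19^32 ≡ 72 (mod 143)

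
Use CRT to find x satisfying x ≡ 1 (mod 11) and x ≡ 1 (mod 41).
1

Using Chinese Remainder Theorem:
M = 11 × 41 = 451
M1 = 41, M2 = 11
y1 = 41^(-1) mod 11 = 7
y2 = 11^(-1) mod 41 = 15
x = (1×41×7 + 1×11×15) mod 451 = 1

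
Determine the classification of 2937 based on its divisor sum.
deficient

Proper divisors of 2937: sum = 1 + 3 + 11 + 33 + 89 + 267 + 979 = 1383
Since 1383 < 2937, 2937 is deficient.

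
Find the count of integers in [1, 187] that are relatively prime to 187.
160

187 = 11 × 17
φ(n) = n × ∏(1 - 1/p) for each prime p dividing n
φ(187) = 187 × (1 - 1/11) × (1 - 1/17) = 160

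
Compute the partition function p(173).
362326859895

p(n) counts ways to write n as a sum of positive integers (order ignored).
Euler's pentagonal recurrence: p(k) = p(k-1) + p(k-2) - p(k-5) - p(k-7) + p(k-12) + p(k-15) - ... (offsets j(3j∓1)/2, signs ++--, p(0)=1, p(<0)=0).
DP table for k = 0..172: p(0)=1, p(1)=1, p(2)=2, p(3)=3, p(4)=5, p(5)=7, p(6)=11, p(7)=15, p(8)=22, p(9)=30, p(10)=42, p(11)=56, p(12)=77, p(13)=101, p(14)=135, p(15)=176, p(16)=231, p(17)=297, p(18)=385, p(19)=490, p(20)=627, p(21)=792, p(22)=1002, p(23)=1255, p(24)=1575, p(25)=1958, p(26)=2436, p(27)=3010, p(28)=3718, p(29)=4565, p(30)=5604, p(31)=6842, p(32)=8349, p(33)=10143, p(34)=12310, p(35)=14883, p(36)=17977, p(37)=21637, p(38)=26015, p(39)=31185, p(40)=37338, p(41)=44583, p(42)=53174, p(43)=63261, p(44)=75175, p(45)=89134, p(46)=105558, p(47)=124754, p(48)=147273, p(49)=173525, p(50)=204226, p(51)=239943, p(52)=281589, p(53)=329931, p(54)=386155, p(55)=451276, p(56)=526823, p(57)=614154, p(58)=715220, p(59)=831820, p(60)=966467, p(61)=1121505, p(62)=1300156, p(63)=1505499, p(64)=1741630, p(65)=2012558, p(66)=2323520, p(67)=2679689, p(68)=3087735, p(69)=3554345, p(70)=4087968, p(71)=4697205, p(72)=5392783, p(73)=6185689, p(74)=7089500, p(75)=8118264, p(76)=9289091, p(77)=10619863, p(78)=12132164, p(79)=13848650, p(80)=15796476, p(81)=18004327, p(82)=20506255, p(83)=23338469, p(84)=26543660, p(85)=30167357, p(86)=34262962, p(87)=38887673, p(88)=44108109, p(89)=49995925, p(90)=56634173, p(91)=64112359, p(92)=72533807, p(93)=82010177, p(94)=92669720, p(95)=104651419, p(96)=118114304, p(97)=133230930, p(98)=150198136, p(99)=169229875, p(100)=190569292, p(101)=214481126, p(102)=241265379, p(103)=271248950, p(104)=304801365, p(105)=342325709, p(106)=384276336, p(107)=431149389, p(108)=483502844, p(109)=541946240, p(110)=607163746, p(111)=679903203, p(112)=761002156, p(113)=851376628, p(114)=952050665, p(115)=1064144451, p(116)=1188908248, p(117)=1327710076, p(118)=1482074143, p(119)=1653668665, p(120)=1844349560, p(121)=2056148051, p(122)=2291320912, p(123)=2552338241, p(124)=2841940500, p(125)=3163127352, p(126)=3519222692, p(127)=3913864295, p(128)=4351078600, p(129)=4835271870, p(130)=5371315400, p(131)=5964539504, p(132)=6620830889, p(133)=7346629512, p(134)=8149040695, p(135)=9035836076, p(136)=10015581680, p(137)=11097645016, p(138)=12292341831, p(139)=13610949895, p(140)=15065878135, p(141)=16670689208, p(142)=18440293320, p(143)=20390982757, p(144)=22540654445, p(145)=24908858009, p(146)=27517052599, p(147)=30388671978, p(148)=33549419497, p(149)=37027355200, p(150)=40853235313, p(151)=45060624582, p(152)=49686288421, p(153)=54770336324, p(154)=60356673280, p(155)=66493182097, p(156)=73232243759, p(157)=80630964769, p(158)=88751778802, p(159)=97662728555, p(160)=107438159466, p(161)=118159068427, p(162)=129913904637, p(163)=142798995930, p(164)=156919475295, p(165)=172389800255, p(166)=189334822579, p(167)=207890420102, p(168)=228204732751, p(169)=250438925115, p(170)=274768617130, p(171)=301384802048, p(172)=330495499613.
Final step: p(173) = p(172) + p(171) - p(168) - p(166) + p(161) + p(158) - p(151) - p(147) + p(138) + p(133) - p(122) - p(116) + p(103) + p(96) - p(81) - p(73) + p(56) + p(47) - p(28) - p(18)
= 330495499613 + 301384802048 - 228204732751 - 189334822579 + 118159068427 + 88751778802 - 45060624582 - 30388671978 + 12292341831 + 7346629512 - 2291320912 - 1188908248 + 271248950 + 118114304 - 18004327 - 6185689 + 526823 + 124754 - 3718 - 385
= 362326859895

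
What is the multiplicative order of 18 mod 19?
2

19 is prime, so ord(18) divides φ(19) = 18.
Divisors of 18: 1, 2, 3, 6, 9, 18.
Repeated squaring: 18^1 ≡ 18, 18^2 ≡ 1, 18^4 ≡ 1, 18^8 ≡ 1, 18^16 ≡ 1 (mod 19).
Test 18^d mod 19 for each divisor d in increasing order:
18^1 ≡ 18
18^2 ≡ 1  ← first divisor giving 1
The order is 2.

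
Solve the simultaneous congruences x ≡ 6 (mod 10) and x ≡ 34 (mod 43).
206

Using Chinese Remainder Theorem:
M = 10 × 43 = 430
M1 = 43, M2 = 10
y1 = 43^(-1) mod 10 = 7
y2 = 10^(-1) mod 43 = 13
x = (6×43×7 + 34×10×13) mod 430 = 206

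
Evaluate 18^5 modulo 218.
162

Repeated squaring. Binary of 5 = 101.
18^1 ≡ 18 (mod 218); 18^2 ≡ 106 (mod 218); 18^4 ≡ 118 (mod 218)
18^5 = 18^1 × 18^4 ≡ 162 (mod 218)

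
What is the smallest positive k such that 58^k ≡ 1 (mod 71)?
35

71 is prime, so ord(58) divides φ(71) = 70.
Divisors of 70: 1, 2, 5, 7, 10, 14, 35, 70.
Repeated squaring: 58^1 ≡ 58, 58^2 ≡ 27, 58^4 ≡ 19, 58^8 ≡ 6, 58^16 ≡ 36, 58^32 ≡ 18, 58^64 ≡ 40 (mod 71).
Test 58^d mod 71 for each divisor d in increasing order:
58^1 ≡ 58
58^2 ≡ 27
58^5 = 58^4·58^1 ≡ 37
58^7 = 58^4·58^2·58^1 ≡ 5
58^10 = 58^8·58^2 ≡ 20
58^14 = 58^8·58^4·58^2 ≡ 25
58^35 = 58^32·58^2·58^1 ≡ 1  ← first divisor giving 1
The order is 35.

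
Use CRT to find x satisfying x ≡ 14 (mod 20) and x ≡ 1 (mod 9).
154

Using Chinese Remainder Theorem:
M = 20 × 9 = 180
M1 = 9, M2 = 20
y1 = 9^(-1) mod 20 = 9
y2 = 20^(-1) mod 9 = 5
x = (14×9×9 + 1×20×5) mod 180 = 154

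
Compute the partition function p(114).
952050665

p(n) counts ways to write n as a sum of positive integers (order ignored).
Euler's pentagonal recurrence: p(k) = p(k-1) + p(k-2) - p(k-5) - p(k-7) + p(k-12) + p(k-15) - ... (offsets j(3j∓1)/2, signs ++--, p(0)=1, p(<0)=0).
DP table for k = 0..113: p(0)=1, p(1)=1, p(2)=2, p(3)=3, p(4)=5, p(5)=7, p(6)=11, p(7)=15, p(8)=22, p(9)=30, p(10)=42, p(11)=56, p(12)=77, p(13)=101, p(14)=135, p(15)=176, p(16)=231, p(17)=297, p(18)=385, p(19)=490, p(20)=627, p(21)=792, p(22)=1002, p(23)=1255, p(24)=1575, p(25)=1958, p(26)=2436, p(27)=3010, p(28)=3718, p(29)=4565, p(30)=5604, p(31)=6842, p(32)=8349, p(33)=10143, p(34)=12310, p(35)=14883, p(36)=17977, p(37)=21637, p(38)=26015, p(39)=31185, p(40)=37338, p(41)=44583, p(42)=53174, p(43)=63261, p(44)=75175, p(45)=89134, p(46)=105558, p(47)=124754, p(48)=147273, p(49)=173525, p(50)=204226, p(51)=239943, p(52)=281589, p(53)=329931, p(54)=386155, p(55)=451276, p(56)=526823, p(57)=614154, p(58)=715220, p(59)=831820, p(60)=966467, p(61)=1121505, p(62)=1300156, p(63)=1505499, p(64)=1741630, p(65)=2012558, p(66)=2323520, p(67)=2679689, p(68)=3087735, p(69)=3554345, p(70)=4087968, p(71)=4697205, p(72)=5392783, p(73)=6185689, p(74)=7089500, p(75)=8118264, p(76)=9289091, p(77)=10619863, p(78)=12132164, p(79)=13848650, p(80)=15796476, p(81)=18004327, p(82)=20506255, p(83)=23338469, p(84)=26543660, p(85)=30167357, p(86)=34262962, p(87)=38887673, p(88)=44108109, p(89)=49995925, p(90)=56634173, p(91)=64112359, p(92)=72533807, p(93)=82010177, p(94)=92669720, p(95)=104651419, p(96)=118114304, p(97)=133230930, p(98)=150198136, p(99)=169229875, p(100)=190569292, p(101)=214481126, p(102)=241265379, p(103)=271248950, p(104)=304801365, p(105)=342325709, p(106)=384276336, p(107)=431149389, p(108)=483502844, p(109)=541946240, p(110)=607163746, p(111)=679903203, p(112)=761002156, p(113)=851376628.
Final step: p(114) = p(113) + p(112) - p(109) - p(107) + p(102) + p(99) - p(92) - p(88) + p(79) + p(74) - p(63) - p(57) + p(44) + p(37) - p(22) - p(14)
= 851376628 + 761002156 - 541946240 - 431149389 + 241265379 + 169229875 - 72533807 - 44108109 + 13848650 + 7089500 - 1505499 - 614154 + 75175 + 21637 - 1002 - 135
= 952050665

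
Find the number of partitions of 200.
3972999029388

p(n) counts ways to write n as a sum of positive integers (order ignored).
Euler's pentagonal recurrence: p(k) = p(k-1) + p(k-2) - p(k-5) - p(k-7) + p(k-12) + p(k-15) - ... (offsets j(3j∓1)/2, signs ++--, p(0)=1, p(<0)=0).
DP table for k = 0..199: p(0)=1, p(1)=1, p(2)=2, p(3)=3, p(4)=5, p(5)=7, p(6)=11, p(7)=15, p(8)=22, p(9)=30, p(10)=42, p(11)=56, p(12)=77, p(13)=101, p(14)=135, p(15)=176, p(16)=231, p(17)=297, p(18)=385, p(19)=490, p(20)=627, p(21)=792, p(22)=1002, p(23)=1255, p(24)=1575, p(25)=1958, p(26)=2436, p(27)=3010, p(28)=3718, p(29)=4565, p(30)=5604, p(31)=6842, p(32)=8349, p(33)=10143, p(34)=12310, p(35)=14883, p(36)=17977, p(37)=21637, p(38)=26015, p(39)=31185, p(40)=37338, p(41)=44583, p(42)=53174, p(43)=63261, p(44)=75175, p(45)=89134, p(46)=105558, p(47)=124754, p(48)=147273, p(49)=173525, p(50)=204226, p(51)=239943, p(52)=281589, p(53)=329931, p(54)=386155, p(55)=451276, p(56)=526823, p(57)=614154, p(58)=715220, p(59)=831820, p(60)=966467, p(61)=1121505, p(62)=1300156, p(63)=1505499, p(64)=1741630, p(65)=2012558, p(66)=2323520, p(67)=2679689, p(68)=3087735, p(69)=3554345, p(70)=4087968, p(71)=4697205, p(72)=5392783, p(73)=6185689, p(74)=7089500, p(75)=8118264, p(76)=9289091, p(77)=10619863, p(78)=12132164, p(79)=13848650, p(80)=15796476, p(81)=18004327, p(82)=20506255, p(83)=23338469, p(84)=26543660, p(85)=30167357, p(86)=34262962, p(87)=38887673, p(88)=44108109, p(89)=49995925, p(90)=56634173, p(91)=64112359, p(92)=72533807, p(93)=82010177, p(94)=92669720, p(95)=104651419, p(96)=118114304, p(97)=133230930, p(98)=150198136, p(99)=169229875, p(100)=190569292, p(101)=214481126, p(102)=241265379, p(103)=271248950, p(104)=304801365, p(105)=342325709, p(106)=384276336, p(107)=431149389, p(108)=483502844, p(109)=541946240, p(110)=607163746, p(111)=679903203, p(112)=761002156, p(113)=851376628, p(114)=952050665, p(115)=1064144451, p(116)=1188908248, p(117)=1327710076, p(118)=1482074143, p(119)=1653668665, p(120)=1844349560, p(121)=2056148051, p(122)=2291320912, p(123)=2552338241, p(124)=2841940500, p(125)=3163127352, p(126)=3519222692, p(127)=3913864295, p(128)=4351078600, p(129)=4835271870, p(130)=5371315400, p(131)=5964539504, p(132)=6620830889, p(133)=7346629512, p(134)=8149040695, p(135)=9035836076, p(136)=10015581680, p(137)=11097645016, p(138)=12292341831, p(139)=13610949895, p(140)=15065878135, p(141)=16670689208, p(142)=18440293320, p(143)=20390982757, p(144)=22540654445, p(145)=24908858009, p(146)=27517052599, p(147)=30388671978, p(148)=33549419497, p(149)=37027355200, p(150)=40853235313, p(151)=45060624582, p(152)=49686288421, p(153)=54770336324, p(154)=60356673280, p(155)=66493182097, p(156)=73232243759, p(157)=80630964769, p(158)=88751778802, p(159)=97662728555, p(160)=107438159466, p(161)=118159068427, p(162)=129913904637, p(163)=142798995930, p(164)=156919475295, p(165)=172389800255, p(166)=189334822579, p(167)=207890420102, p(168)=228204732751, p(169)=250438925115, p(170)=274768617130, p(171)=301384802048, p(172)=330495499613, p(173)=362326859895, p(174)=397125074750, p(175)=435157697830, p(176)=476715857290, p(177)=522115831195, p(178)=571701605655, p(179)=625846753120, p(180)=684957390936, p(181)=749474411781, p(182)=819876908323, p(183)=896684817527, p(184)=980462880430, p(185)=1071823774337, p(186)=1171432692373, p(187)=1280011042268, p(188)=1398341745571, p(189)=1527273599625, p(190)=1667727404093, p(191)=1820701100652, p(192)=1987276856363, p(193)=2168627105469, p(194)=2366022741845, p(195)=2580840212973, p(196)=2814570987591, p(197)=3068829878530, p(198)=3345365983698, p(199)=3646072432125.
Final step: p(200) = p(199) + p(198) - p(195) - p(193) + p(188) + p(185) - p(178) - p(174) + p(165) + p(160) - p(149) - p(143) + p(130) + p(123) - p(108) - p(100) + p(83) + p(74) - p(55) - p(45) + p(24) + p(13)
= 3646072432125 + 3345365983698 - 2580840212973 - 2168627105469 + 1398341745571 + 1071823774337 - 571701605655 - 397125074750 + 172389800255 + 107438159466 - 37027355200 - 20390982757 + 5371315400 + 2552338241 - 483502844 - 190569292 + 23338469 + 7089500 - 451276 - 89134 + 1575 + 101
= 3972999029388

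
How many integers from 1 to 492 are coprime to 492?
160

492 = 2^2 × 3 × 41
φ(n) = n × ∏(1 - 1/p) for each prime p dividing n
φ(492) = 492 × (1 - 1/2) × (1 - 1/3) × (1 - 1/41) = 160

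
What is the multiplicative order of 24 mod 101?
25

101 is prime, so ord(24) divides φ(101) = 100.
Divisors of 100: 1, 2, 4, 5, 10, 20, 25, 50, 100.
Repeated squaring: 24^1 ≡ 24, 24^2 ≡ 71, 24^4 ≡ 92, 24^8 ≡ 81, 24^16 ≡ 97, 24^32 ≡ 16, 24^64 ≡ 54 (mod 101).
Test 24^d mod 101 for each divisor d in increasing order:
24^1 ≡ 24
24^2 ≡ 71
24^4 ≡ 92
24^5 = 24^4·24^1 ≡ 87
24^10 = 24^8·24^2 ≡ 95
24^20 = 24^16·24^4 ≡ 36
24^25 = 24^16·24^8·24^1 ≡ 1  ← first divisor giving 1
The order is 25.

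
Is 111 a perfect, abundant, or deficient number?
deficient

Proper divisors of 111: sum = 1 + 3 + 37 = 41
Since 41 < 111, 111 is deficient.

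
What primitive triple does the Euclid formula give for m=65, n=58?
(861, 7540, 7589)

Euclid's formula: a = m² - n², b = 2mn, c = m² + n²
m = 65, n = 58
a = 65² - 58² = 4225 - 3364 = 861
b = 2 × 65 × 58 = 7540
c = 65² + 58² = 4225 + 3364 = 7589
Verification: 861² + 7540² = 741321 + 56851600 = 57592921 = 7589² ✓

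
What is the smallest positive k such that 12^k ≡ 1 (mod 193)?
24

193 is prime, so ord(12) divides φ(193) = 192.
Divisors of 192: 1, 2, 3, 4, 6, 8, 12, 16, 24, 32, 48, 64, 96, 192.
Repeated squaring: 12^1 ≡ 12, 12^2 ≡ 144, 12^4 ≡ 85, 12^8 ≡ 84, 12^16 ≡ 108, 12^32 ≡ 84, 12^64 ≡ 108, 12^128 ≡ 84 (mod 193).
Test 12^d mod 193 for each divisor d in increasing order:
12^1 ≡ 12
12^2 ≡ 144
12^3 = 12^2·12^1 ≡ 184
12^4 ≡ 85
12^6 = 12^4·12^2 ≡ 81
12^8 ≡ 84
12^12 = 12^8·12^4 ≡ 192
12^16 ≡ 108
12^24 = 12^16·12^8 ≡ 1  ← first divisor giving 1
The order is 24.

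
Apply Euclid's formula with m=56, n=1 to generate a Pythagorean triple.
(3135, 112, 3137)

Euclid's formula: a = m² - n², b = 2mn, c = m² + n²
m = 56, n = 1
a = 56² - 1² = 3136 - 1 = 3135
b = 2 × 56 × 1 = 112
c = 56² + 1² = 3136 + 1 = 3137
Verification: 3135² + 112² = 9828225 + 12544 = 9840769 = 3137² ✓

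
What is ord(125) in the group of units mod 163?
18

163 is prime, so ord(125) divides φ(163) = 162.
Divisors of 162: 1, 2, 3, 6, 9, 18, 27, 54, 81, 162.
Repeated squaring: 125^1 ≡ 125, 125^2 ≡ 140, 125^4 ≡ 40, 125^8 ≡ 133, 125^16 ≡ 85, 125^32 ≡ 53, 125^64 ≡ 38, 125^128 ≡ 140 (mod 163).
Test 125^d mod 163 for each divisor d in increasing order:
125^1 ≡ 125
125^2 ≡ 140
125^3 = 125^2·125^1 ≡ 59
125^6 = 125^4·125^2 ≡ 58
125^9 = 125^8·125^1 ≡ 162
125^18 = 125^16·125^2 ≡ 1  ← first divisor giving 1
The order is 18.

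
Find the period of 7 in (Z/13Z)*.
12

13 is prime, so ord(7) divides φ(13) = 12.
Divisors of 12: 1, 2, 3, 4, 6, 12.
Repeated squaring: 7^1 ≡ 7, 7^2 ≡ 10, 7^4 ≡ 9, 7^8 ≡ 3 (mod 13).
Test 7^d mod 13 for each divisor d in increasing order:
7^1 ≡ 7
7^2 ≡ 10
7^3 = 7^2·7^1 ≡ 5
7^4 ≡ 9
7^6 = 7^4·7^2 ≡ 12
7^12 = 7^8·7^4 ≡ 1  ← first divisor giving 1
The order is 12.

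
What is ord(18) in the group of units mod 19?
2

19 is prime, so ord(18) divides φ(19) = 18.
Divisors of 18: 1, 2, 3, 6, 9, 18.
Repeated squaring: 18^1 ≡ 18, 18^2 ≡ 1, 18^4 ≡ 1, 18^8 ≡ 1, 18^16 ≡ 1 (mod 19).
Test 18^d mod 19 for each divisor d in increasing order:
18^1 ≡ 18
18^2 ≡ 1  ← first divisor giving 1
The order is 2.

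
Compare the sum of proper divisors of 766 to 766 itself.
deficient

Proper divisors of 766: sum = 1 + 2 + 383 = 386
Since 386 < 766, 766 is deficient.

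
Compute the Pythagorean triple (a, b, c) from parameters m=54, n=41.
(1235, 4428, 4597)

Euclid's formula: a = m² - n², b = 2mn, c = m² + n²
m = 54, n = 41
a = 54² - 41² = 2916 - 1681 = 1235
b = 2 × 54 × 41 = 4428
c = 54² + 41² = 2916 + 1681 = 4597
Verification: 1235² + 4428² = 1525225 + 19607184 = 21132409 = 4597² ✓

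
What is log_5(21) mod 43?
30

Baby-step giant-step with step n = ⌈√43⌉ = 7.
Baby steps 5^j mod 43 (j:value) for j=0..6: 0:1, 1:5, 2:25, 3:39, 4:23, 5:29, 6:16.
Giant-step multiplier: 5^(-7) ≡ 5^(42-7) = 5^35 ≡ 7 (mod 43).
Giant steps γ_i = 21·7^i mod 43: γ_0=21, γ_1=18, γ_2=40, γ_3=22, γ_4=25 (in table at j=2).
x = i·n + j = 4·7 + 2 = 30.
Check: 5^30 ≡ 21 (mod 43).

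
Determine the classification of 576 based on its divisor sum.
abundant

Proper divisors of 576: sum = 1 + 2 + 3 + 4 + 6 + 8 + 9 + 12 + ... + 96 + 144 + 192 + 288 (20 divisors) = 1075
Since 1075 > 576, 576 is abundant.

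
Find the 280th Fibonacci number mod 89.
8

Matrix identity: Q^n = [[F_(n+1), F_n], [F_n, F_(n-1)]] with Q = [[1,1],[1,0]].
n = 280 = 100011000₂. Square-and-multiply, entries mod 89:
Q^1 = [[1,1],[1,0]]
Q^2 = (Q^1)² = [[2,1],[1,1]]
Q^4 = (Q^2)² = [[5,3],[3,2]]
Q^8 = (Q^4)² = [[34,21],[21,13]]
Q^17 = (Q^8)²·Q = [[3,84],[84,8]]
Q^35 = (Q^17)²·Q = [[68,34],[34,34]]
Q^70 = (Q^35)² = [[84,86],[86,87]]
Q^140 = (Q^70)² = [[34,21],[21,13]]
Q^280 = (Q^140)² = [[84,8],[8,76]]
F_280 mod 89 = Q^280[0][1] = 8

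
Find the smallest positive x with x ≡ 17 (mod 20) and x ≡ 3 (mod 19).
117

Using Chinese Remainder Theorem:
M = 20 × 19 = 380
M1 = 19, M2 = 20
y1 = 19^(-1) mod 20 = 19
y2 = 20^(-1) mod 19 = 1
x = (17×19×19 + 3×20×1) mod 380 = 117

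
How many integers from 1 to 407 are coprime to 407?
360

407 = 11 × 37
φ(n) = n × ∏(1 - 1/p) for each prime p dividing n
φ(407) = 407 × (1 - 1/11) × (1 - 1/37) = 360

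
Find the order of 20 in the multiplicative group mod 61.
5

61 is prime, so ord(20) divides φ(61) = 60.
Divisors of 60: 1, 2, 3, 4, 5, 6, 10, 12, 15, 20, 30, 60.
Repeated squaring: 20^1 ≡ 20, 20^2 ≡ 34, 20^4 ≡ 58, 20^8 ≡ 9, 20^16 ≡ 20, 20^32 ≡ 34 (mod 61).
Test 20^d mod 61 for each divisor d in increasing order:
20^1 ≡ 20
20^2 ≡ 34
20^3 = 20^2·20^1 ≡ 9
20^4 ≡ 58
20^5 = 20^4·20^1 ≡ 1  ← first divisor giving 1
The order is 5.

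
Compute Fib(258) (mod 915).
754

Matrix identity: Q^n = [[F_(n+1), F_n], [F_n, F_(n-1)]] with Q = [[1,1],[1,0]].
n = 258 = 100000010₂. Square-and-multiply, entries mod 915:
Q^1 = [[1,1],[1,0]]
Q^2 = (Q^1)² = [[2,1],[1,1]]
Q^4 = (Q^2)² = [[5,3],[3,2]]
Q^8 = (Q^4)² = [[34,21],[21,13]]
Q^16 = (Q^8)² = [[682,72],[72,610]]
Q^32 = (Q^16)² = [[913,609],[609,304]]
Q^64 = (Q^32)² = [[310,3],[3,307]]
Q^129 = (Q^64)²·Q = [[55,34],[34,21]]
Q^258 = (Q^129)² = [[521,754],[754,682]]
F_258 mod 915 = Q^258[0][1] = 754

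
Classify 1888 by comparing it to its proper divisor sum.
abundant

Proper divisors of 1888: sum = 1 + 2 + 4 + 8 + 16 + 32 + 59 + 118 + 236 + 472 + 944 = 1892
Since 1892 > 1888, 1888 is abundant.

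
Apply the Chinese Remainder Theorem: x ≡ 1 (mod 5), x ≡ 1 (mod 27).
1

Using Chinese Remainder Theorem:
M = 5 × 27 = 135
M1 = 27, M2 = 5
y1 = 27^(-1) mod 5 = 3
y2 = 5^(-1) mod 27 = 11
x = (1×27×3 + 1×5×11) mod 135 = 1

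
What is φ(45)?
24

45 = 3^2 × 5
φ(n) = n × ∏(1 - 1/p) for each prime p dividing n
φ(45) = 45 × (1 - 1/3) × (1 - 1/5) = 24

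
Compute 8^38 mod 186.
16

Repeated squaring. Binary of 38 = 100110.
8^1 ≡ 8 (mod 186); 8^2 ≡ 64 (mod 186); 8^4 ≡ 4 (mod 186); 8^8 ≡ 16 (mod 186); 8^16 ≡ 70 (mod 186); 8^32 ≡ 64 (mod 186)
8^38 = 8^2 × 8^4 × 8^32 ≡ 16 (mod 186)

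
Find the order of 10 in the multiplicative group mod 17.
16

17 is prime, so ord(10) divides φ(17) = 16.
Divisors of 16: 1, 2, 4, 8, 16.
Repeated squaring: 10^1 ≡ 10, 10^2 ≡ 15, 10^4 ≡ 4, 10^8 ≡ 16, 10^16 ≡ 1 (mod 17).
Test 10^d mod 17 for each divisor d in increasing order:
10^1 ≡ 10
10^2 ≡ 15
10^4 ≡ 4
10^8 ≡ 16
10^16 ≡ 1  ← first divisor giving 1
The order is 16.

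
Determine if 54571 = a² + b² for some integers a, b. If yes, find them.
Not possible

Factorization: 54571 = 11^3 × 41
By Fermat: n is sum of two squares iff every prime p ≡ 3 (mod 4) appears to even power.
Prime(s) ≡ 3 (mod 4) with odd exponent: [(11, 3)]
Therefore 54571 cannot be expressed as a² + b².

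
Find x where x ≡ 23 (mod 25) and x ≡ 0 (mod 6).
48

Using Chinese Remainder Theorem:
M = 25 × 6 = 150
M1 = 6, M2 = 25
y1 = 6^(-1) mod 25 = 21
y2 = 25^(-1) mod 6 = 1
x = (23×6×21 + 0×25×1) mod 150 = 48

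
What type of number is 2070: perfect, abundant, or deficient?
abundant

Proper divisors of 2070: sum = 1 + 2 + 3 + 5 + 6 + 9 + 10 + 15 + ... + 345 + 414 + 690 + 1035 (23 divisors) = 3546
Since 3546 > 2070, 2070 is abundant.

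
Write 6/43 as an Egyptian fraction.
1/8 + 1/69 + 1/23736

Greedy algorithm:
6/43: ceiling(43/6) = 8, use 1/8
5/344: ceiling(344/5) = 69, use 1/69
1/23736: ceiling(23736/1) = 23736, use 1/23736
Result: 6/43 = 1/8 + 1/69 + 1/23736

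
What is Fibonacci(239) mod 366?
1

Matrix identity: Q^n = [[F_(n+1), F_n], [F_n, F_(n-1)]] with Q = [[1,1],[1,0]].
n = 239 = 11101111₂. Square-and-multiply, entries mod 366:
Q^1 = [[1,1],[1,0]]
Q^3 = (Q^1)²·Q = [[3,2],[2,1]]
Q^7 = (Q^3)²·Q = [[21,13],[13,8]]
Q^14 = (Q^7)² = [[244,11],[11,233]]
Q^29 = (Q^14)²·Q = [[122,365],[365,123]]
Q^59 = (Q^29)²·Q = [[0,245],[245,121]]
Q^119 = (Q^59)²·Q = [[0,1],[1,365]]
Q^239 = (Q^119)²·Q = [[0,1],[1,365]]
F_239 mod 366 = Q^239[0][1] = 1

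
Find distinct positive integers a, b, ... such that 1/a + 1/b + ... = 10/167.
1/17 + 1/947 + 1/1344267 + 1/3614106190311

Greedy algorithm:
10/167: ceiling(167/10) = 17, use 1/17
3/2839: ceiling(2839/3) = 947, use 1/947
2/2688533: ceiling(2688533/2) = 1344267, use 1/1344267
1/3614106190311: ceiling(3614106190311/1) = 3614106190311, use 1/3614106190311
Result: 10/167 = 1/17 + 1/947 + 1/1344267 + 1/3614106190311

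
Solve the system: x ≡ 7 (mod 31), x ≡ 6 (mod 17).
193

Using Chinese Remainder Theorem:
M = 31 × 17 = 527
M1 = 17, M2 = 31
y1 = 17^(-1) mod 31 = 11
y2 = 31^(-1) mod 17 = 11
x = (7×17×11 + 6×31×11) mod 527 = 193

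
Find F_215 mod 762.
589

Matrix identity: Q^n = [[F_(n+1), F_n], [F_n, F_(n-1)]] with Q = [[1,1],[1,0]].
n = 215 = 11010111₂. Square-and-multiply, entries mod 762:
Q^1 = [[1,1],[1,0]]
Q^3 = (Q^1)²·Q = [[3,2],[2,1]]
Q^6 = (Q^3)² = [[13,8],[8,5]]
Q^13 = (Q^6)²·Q = [[377,233],[233,144]]
Q^26 = (Q^13)² = [[584,235],[235,349]]
Q^53 = (Q^26)²·Q = [[602,41],[41,561]]
Q^107 = (Q^53)²·Q = [[288,611],[611,439]]
Q^215 = (Q^107)²·Q = [[540,589],[589,713]]
F_215 mod 762 = Q^215[0][1] = 589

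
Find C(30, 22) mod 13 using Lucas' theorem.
0

Using Lucas' theorem:
Write n=30 and k=22 in base 13:
n in base 13: [2, 4]
k in base 13: [1, 9]
C(30,22) mod 13 = ∏ C(n_i, k_i) mod 13
Digit binomials (mod 13): C(2,1) = 2; C(4,9) = 0 (k_i > n_i)
Product: 2 × 0 = 0 ≡ 0 (mod 13)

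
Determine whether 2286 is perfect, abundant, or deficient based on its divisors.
abundant

Proper divisors of 2286: sum = 1 + 2 + 3 + 6 + 9 + 18 + 127 + 254 + 381 + 762 + 1143 = 2706
Since 2706 > 2286, 2286 is abundant.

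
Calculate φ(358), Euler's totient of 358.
178

358 = 2 × 179
φ(n) = n × ∏(1 - 1/p) for each prime p dividing n
φ(358) = 358 × (1 - 1/2) × (1 - 1/179) = 178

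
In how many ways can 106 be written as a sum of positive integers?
384276336

p(n) counts ways to write n as a sum of positive integers (order ignored).
Euler's pentagonal recurrence: p(k) = p(k-1) + p(k-2) - p(k-5) - p(k-7) + p(k-12) + p(k-15) - ... (offsets j(3j∓1)/2, signs ++--, p(0)=1, p(<0)=0).
DP table for k = 0..105: p(0)=1, p(1)=1, p(2)=2, p(3)=3, p(4)=5, p(5)=7, p(6)=11, p(7)=15, p(8)=22, p(9)=30, p(10)=42, p(11)=56, p(12)=77, p(13)=101, p(14)=135, p(15)=176, p(16)=231, p(17)=297, p(18)=385, p(19)=490, p(20)=627, p(21)=792, p(22)=1002, p(23)=1255, p(24)=1575, p(25)=1958, p(26)=2436, p(27)=3010, p(28)=3718, p(29)=4565, p(30)=5604, p(31)=6842, p(32)=8349, p(33)=10143, p(34)=12310, p(35)=14883, p(36)=17977, p(37)=21637, p(38)=26015, p(39)=31185, p(40)=37338, p(41)=44583, p(42)=53174, p(43)=63261, p(44)=75175, p(45)=89134, p(46)=105558, p(47)=124754, p(48)=147273, p(49)=173525, p(50)=204226, p(51)=239943, p(52)=281589, p(53)=329931, p(54)=386155, p(55)=451276, p(56)=526823, p(57)=614154, p(58)=715220, p(59)=831820, p(60)=966467, p(61)=1121505, p(62)=1300156, p(63)=1505499, p(64)=1741630, p(65)=2012558, p(66)=2323520, p(67)=2679689, p(68)=3087735, p(69)=3554345, p(70)=4087968, p(71)=4697205, p(72)=5392783, p(73)=6185689, p(74)=7089500, p(75)=8118264, p(76)=9289091, p(77)=10619863, p(78)=12132164, p(79)=13848650, p(80)=15796476, p(81)=18004327, p(82)=20506255, p(83)=23338469, p(84)=26543660, p(85)=30167357, p(86)=34262962, p(87)=38887673, p(88)=44108109, p(89)=49995925, p(90)=56634173, p(91)=64112359, p(92)=72533807, p(93)=82010177, p(94)=92669720, p(95)=104651419, p(96)=118114304, p(97)=133230930, p(98)=150198136, p(99)=169229875, p(100)=190569292, p(101)=214481126, p(102)=241265379, p(103)=271248950, p(104)=304801365, p(105)=342325709.
Final step: p(106) = p(105) + p(104) - p(101) - p(99) + p(94) + p(91) - p(84) - p(80) + p(71) + p(66) - p(55) - p(49) + p(36) + p(29) - p(14) - p(6)
= 342325709 + 304801365 - 214481126 - 169229875 + 92669720 + 64112359 - 26543660 - 15796476 + 4697205 + 2323520 - 451276 - 173525 + 17977 + 4565 - 135 - 11
= 384276336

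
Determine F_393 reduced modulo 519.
334

Matrix identity: Q^n = [[F_(n+1), F_n], [F_n, F_(n-1)]] with Q = [[1,1],[1,0]].
n = 393 = 110001001₂. Square-and-multiply, entries mod 519:
Q^1 = [[1,1],[1,0]]
Q^3 = (Q^1)²·Q = [[3,2],[2,1]]
Q^6 = (Q^3)² = [[13,8],[8,5]]
Q^12 = (Q^6)² = [[233,144],[144,89]]
Q^24 = (Q^12)² = [[289,177],[177,112]]
Q^49 = (Q^24)²·Q = [[25,151],[151,393]]
Q^98 = (Q^49)² = [[71,319],[319,271]]
Q^196 = (Q^98)² = [[407,108],[108,299]]
Q^393 = (Q^196)²·Q = [[289,334],[334,474]]
F_393 mod 519 = Q^393[0][1] = 334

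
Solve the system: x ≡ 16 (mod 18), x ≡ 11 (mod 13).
232

Using Chinese Remainder Theorem:
M = 18 × 13 = 234
M1 = 13, M2 = 18
y1 = 13^(-1) mod 18 = 7
y2 = 18^(-1) mod 13 = 8
x = (16×13×7 + 11×18×8) mod 234 = 232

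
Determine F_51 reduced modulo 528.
386

Matrix identity: Q^n = [[F_(n+1), F_n], [F_n, F_(n-1)]] with Q = [[1,1],[1,0]].
n = 51 = 110011₂. Square-and-multiply, entries mod 528:
Q^1 = [[1,1],[1,0]]
Q^3 = (Q^1)²·Q = [[3,2],[2,1]]
Q^6 = (Q^3)² = [[13,8],[8,5]]
Q^12 = (Q^6)² = [[233,144],[144,89]]
Q^25 = (Q^12)²·Q = [[481,49],[49,432]]
Q^51 = (Q^25)²·Q = [[243,386],[386,385]]
F_51 mod 528 = Q^51[0][1] = 386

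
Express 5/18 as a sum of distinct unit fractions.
1/4 + 1/36

Greedy algorithm:
5/18: ceiling(18/5) = 4, use 1/4
1/36: ceiling(36/1) = 36, use 1/36
Result: 5/18 = 1/4 + 1/36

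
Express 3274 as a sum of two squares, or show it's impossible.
5² + 57² (a=5, b=57)

Factorization: 3274 = 2 × 1637
By Fermat: n is sum of two squares iff every prime p ≡ 3 (mod 4) appears to even power.
All primes ≡ 3 (mod 4) appear to even power.
Search a = 0, 1, 2, … for 3274 - a² a perfect square: first hit at a = 5: 3274 - 25 = 3249 = 57².
3274 = 5² + 57² = 25 + 3249 ✓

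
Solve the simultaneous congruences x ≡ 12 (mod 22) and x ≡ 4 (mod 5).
34

Using Chinese Remainder Theorem:
M = 22 × 5 = 110
M1 = 5, M2 = 22
y1 = 5^(-1) mod 22 = 9
y2 = 22^(-1) mod 5 = 3
x = (12×5×9 + 4×22×3) mod 110 = 34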